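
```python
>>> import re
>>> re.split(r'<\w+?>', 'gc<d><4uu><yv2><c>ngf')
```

Matches to split on: at [2:5] → '<d>'; at [5:10] → '<4uu>'; at [10:15] → '<yv2>'; at [15:18] → '<c>'.
Splitting on the pattern gives 5 pieces.

['gc', '', '', '', 'ngf']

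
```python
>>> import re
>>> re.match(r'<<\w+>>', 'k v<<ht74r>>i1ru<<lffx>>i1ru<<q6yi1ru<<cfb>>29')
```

`re.match` only tries the pattern at the start of the string.
Here the pattern fails at index 0, so the call returns None.

None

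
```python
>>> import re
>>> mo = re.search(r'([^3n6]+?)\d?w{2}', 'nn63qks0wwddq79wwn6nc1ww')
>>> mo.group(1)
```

'qks'

The match spans [4:10] → 'qks0ww'.
Captured: group 1 = 'qks'.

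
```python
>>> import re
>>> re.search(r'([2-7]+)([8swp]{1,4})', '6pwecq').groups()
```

('6', 'pw')

This matches one or more of a character in [2-7] (captured); then 1 to 4 of one of [8swp] (captured).
`search` walks the string left to right and returns the first match it finds.
The match spans [0:3] → '6pw'.
Captured: group 1 = '6', group 2 = 'pw'.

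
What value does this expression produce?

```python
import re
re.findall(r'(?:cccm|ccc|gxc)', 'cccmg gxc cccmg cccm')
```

`|` is ordered: at each position the engine commits to the first alternative that works.
With no groups in the pattern, `findall` gives back each whole match — 4 here.

['cccm', 'gxc', 'cccm', 'cccm']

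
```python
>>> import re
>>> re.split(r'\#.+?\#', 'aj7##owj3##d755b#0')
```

['aj7', '', '0']

Splitting on the pattern gives 3 pieces.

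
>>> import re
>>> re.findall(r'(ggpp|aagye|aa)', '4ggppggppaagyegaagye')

['ggpp', 'ggpp', 'aagye', 'aagye']

Branches in `(...|...)` are attempted left-to-right; the first branch that allows the whole pattern to succeed is taken.
Matches: at [1:5] match 'ggpp', group 1 = 'ggpp'; at [5:9] match 'ggpp', group 1 = 'ggpp'; at [9:14] match 'aagye', group 1 = 'aagye'; at [15:20] match 'aagye', group 1 = 'aagye'.
`findall` collects group 1 from each match (4 total).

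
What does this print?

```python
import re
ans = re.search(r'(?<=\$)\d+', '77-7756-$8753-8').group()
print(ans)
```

8753

The positive lookaround only admits positions where the adjacent text matches; those characters stay outside the span.
`search` walks the string left to right and returns the first match it finds.
The match spans [9:13] → '8753'.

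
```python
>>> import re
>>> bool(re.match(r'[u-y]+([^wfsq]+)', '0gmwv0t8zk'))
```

False

This matches one or more of a character in [u-y]; then one or more of any character except [wfsq] (captured).
`match` is anchored at position 0; if the pattern doesn't fit there, it returns None.
Here the pattern fails at index 0, so the call returns None, and `bool(None)` is False.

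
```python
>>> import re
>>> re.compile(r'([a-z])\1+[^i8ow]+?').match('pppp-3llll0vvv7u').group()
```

'pppp-'

A backreference is literal: `\1` must see the identical characters the first group matched.
`re.match` won't scan ahead — the pattern has to work from the very first character.
The match spans [0:5] → 'pppp-'.
Captured: group 1 = 'p'.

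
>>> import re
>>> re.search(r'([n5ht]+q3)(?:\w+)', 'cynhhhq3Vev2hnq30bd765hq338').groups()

The match spans [2:27] → 'nhhhq3Vev2hnq30bd765hq338'.
Captured: group 1 = 'nhhhq3'.

('nhhhq3',)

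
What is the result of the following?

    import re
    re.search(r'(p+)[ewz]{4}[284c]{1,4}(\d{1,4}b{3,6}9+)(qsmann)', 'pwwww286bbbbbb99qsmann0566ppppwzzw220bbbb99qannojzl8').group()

Pattern: one or more of a literal 'p' (captured); then exactly 4 of one of [ewz], then 1 to 4 of one of [284c]; then 1 to 4 of a digit, then 3 to 6 of the literal 'b', then one or more of a literal '9' (captured); then the literal 'qsm', then the literal 'ann' (captured).
`search` walks the string left to right and returns the first match it finds.
The match spans [0:22] → 'pwwww286bbbbbb99qsmann'.
Captured: group 1 = 'p', group 2 = '6bbbbbb99', group 3 = 'qsmann'.

'pwwww286bbbbbb99qsmann'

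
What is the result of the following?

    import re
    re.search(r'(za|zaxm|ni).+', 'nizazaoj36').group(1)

`re.search` scans for the first position where the pattern succeeds.
The match spans [0:10] → 'nizazaoj36'.
Captured: group 1 = 'ni'.

'ni'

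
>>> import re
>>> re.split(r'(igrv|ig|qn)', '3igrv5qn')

['3', 'igrv', '5', 'qn', '']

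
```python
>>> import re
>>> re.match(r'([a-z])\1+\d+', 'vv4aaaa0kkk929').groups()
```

('v',)

`\1` has to match the exact text group 1 already captured.
`re.match` only tries the pattern at the start of the string.
The match spans [0:3] → 'vv4'.
Captured: group 1 = 'v'.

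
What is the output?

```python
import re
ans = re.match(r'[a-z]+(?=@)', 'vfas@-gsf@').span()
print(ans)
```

(0, 4)

`match` is anchored at position 0; if the pattern doesn't fit there, it returns None.
The match spans [0:4] → 'vfas'.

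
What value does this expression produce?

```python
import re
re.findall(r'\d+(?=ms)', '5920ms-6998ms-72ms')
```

Lookahead/lookbehind check context without consuming it, so the matched span excludes the asserted characters.
Matches: at [0:4] → '5920'; at [7:11] → '6998'; at [14:16] → '72'.
`findall` yields the raw match text (3 of them) because the pattern has no groups.

['5920', '6998', '72']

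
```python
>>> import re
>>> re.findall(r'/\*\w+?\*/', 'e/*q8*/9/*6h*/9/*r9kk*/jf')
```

['/*q8*/', '/*6h*/', '/*r9kk*/']

Walking the string: at [1:7] → '/*q8*/'; at [8:14] → '/*6h*/'; at [15:23] → '/*r9kk*/'.
No capturing groups, so `findall` returns the 3 full match strings.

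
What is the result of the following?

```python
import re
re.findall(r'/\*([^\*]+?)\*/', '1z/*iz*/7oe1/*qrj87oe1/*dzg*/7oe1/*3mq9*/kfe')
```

['iz', 'dzg', '3mq9']

Matches: at [2:8] match '/*iz*/', group 1 = 'iz'; at [22:29] match '/*dzg*/', group 1 = 'dzg'; at [33:41] match '/*3mq9*/', group 1 = '3mq9'.
`findall` collects group 1 from each match (3 total).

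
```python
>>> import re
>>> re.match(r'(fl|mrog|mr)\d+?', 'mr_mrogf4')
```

With `match`, the pattern is implicitly anchored at the beginning.
Here the string doesn't start with a match, so the call returns None.

None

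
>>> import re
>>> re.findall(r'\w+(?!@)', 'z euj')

['z', 'euj']

The negative lookaround is zero-width — it rules out positions where the adjacent text would match, without consuming anything.
Scanning left to right: at [0:1] → 'z'; at [2:5] → 'euj'.
With no groups in the pattern, `findall` gives back each whole match — 2 here.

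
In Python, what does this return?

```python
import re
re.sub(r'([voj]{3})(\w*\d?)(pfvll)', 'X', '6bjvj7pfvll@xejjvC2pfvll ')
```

Pattern: exactly 3 of one of [voj] (captured); then zero or more of a word character, then optionally a digit (captured); then the literal 'pf', then the literal 'vll' (captured).
Matches: at [2:11] → 'jvj7pfvll'; at [14:24] → 'jjvC2pfvll'.
`sub` substitutes 'X' at each match site.

'6bX@xeX '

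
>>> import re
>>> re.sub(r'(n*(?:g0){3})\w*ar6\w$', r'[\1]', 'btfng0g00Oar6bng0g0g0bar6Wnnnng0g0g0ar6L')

`\1` in the replacement pulls in group 1's text for each match.

'btfng0g00Oar6b[ng0g0g0]'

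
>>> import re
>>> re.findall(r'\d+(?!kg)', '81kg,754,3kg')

['8', '754']

The negative lookaround is zero-width — it rules out positions where the adjacent text would match, without consuming anything.
Scanning left to right: at [0:1] → '8'; at [5:8] → '754'.
No capturing groups, so `findall` returns the 2 full match strings.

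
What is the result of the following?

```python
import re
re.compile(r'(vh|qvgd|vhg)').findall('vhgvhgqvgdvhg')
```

['vh', 'vh', 'qvgd', 'vh']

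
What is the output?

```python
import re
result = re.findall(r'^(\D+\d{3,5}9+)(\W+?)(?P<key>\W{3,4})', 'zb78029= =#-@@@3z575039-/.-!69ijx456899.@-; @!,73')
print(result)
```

[('zb78029', '=', ' =#-')]

With the lazy modifier that quantifier settles for the fewest repetitions that let the rest of the pattern succeed (the atoms after it are unaffected and can still be greedy).
`findall` packs the 3 group values into a tuple for every match.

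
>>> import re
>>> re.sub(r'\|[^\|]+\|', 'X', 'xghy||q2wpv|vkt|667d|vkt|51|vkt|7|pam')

Matches: at [5:12] → '|q2wpv|'; at [15:21] → '|667d|'; at [24:28] → '|51|'; at [31:34] → '|7|'.
Every occurrence is swapped for 'X'.

'xghy|XvktXvktXvktXpam'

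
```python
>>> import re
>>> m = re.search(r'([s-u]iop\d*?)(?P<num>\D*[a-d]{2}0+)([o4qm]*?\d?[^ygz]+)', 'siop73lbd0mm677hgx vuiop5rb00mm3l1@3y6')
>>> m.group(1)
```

'siop73'

The match spans [0:16] → 'siop73lbd0mm677h'.
Captured: group 1 = 'siop73', group 2 = 'lbd0', group 3 = 'mm677h'.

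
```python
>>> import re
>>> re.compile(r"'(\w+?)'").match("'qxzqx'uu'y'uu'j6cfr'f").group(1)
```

`re.match` won't scan ahead — the pattern has to work from the very first character.
The match spans [0:7] → "'qxzqx'".
Captured: group 1 = 'qxzqx'.

'qxzqx'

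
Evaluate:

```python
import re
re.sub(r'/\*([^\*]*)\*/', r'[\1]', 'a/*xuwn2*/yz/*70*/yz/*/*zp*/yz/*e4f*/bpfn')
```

'a[xuwn2]yz[70]yz/*[zp]yz[e4f]bpfn'

Matches: at [1:10] → '/*xuwn2*/'; at [12:18] → '/*70*/'; at [22:28] → '/*zp*/'; at [30:37] → '/*e4f*/'.
The replacement refers to a captured group, so each match is rewritten using its own captured text.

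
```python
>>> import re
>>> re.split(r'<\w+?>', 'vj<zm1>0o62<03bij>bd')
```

['vj', '0o62', 'bd']

Each match becomes a cut point; 3 segments remain.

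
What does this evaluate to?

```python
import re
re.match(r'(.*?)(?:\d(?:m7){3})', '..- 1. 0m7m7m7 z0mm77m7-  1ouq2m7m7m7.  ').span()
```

(0, 14)

`match` is anchored at position 0; if the pattern doesn't fit there, it returns None.
The match spans [0:14] → '..- 1. 0m7m7m7'.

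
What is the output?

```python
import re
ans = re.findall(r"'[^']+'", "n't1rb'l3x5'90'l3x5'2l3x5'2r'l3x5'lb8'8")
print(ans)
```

Since nothing is captured, `findall` lists the 4 matched substrings directly.

["'t1rb'", "'90'", "'2l3x5'", "'l3x5'"]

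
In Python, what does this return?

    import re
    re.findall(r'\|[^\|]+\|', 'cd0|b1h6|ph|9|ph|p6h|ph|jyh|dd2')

['|b1h6|', '|9|', '|p6h|', '|jyh|']

No capturing groups, so `findall` returns the 4 full match strings.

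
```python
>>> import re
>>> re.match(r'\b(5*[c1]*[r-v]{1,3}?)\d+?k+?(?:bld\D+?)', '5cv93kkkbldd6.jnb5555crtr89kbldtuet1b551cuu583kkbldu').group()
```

'5cv93kkkbldd'

The pattern matches a word boundary (`\b`, zero-width); then zero or more of the literal '5', then zero or more of one of [c1], then 1 to 3 of a character in [r-v] (lazy) (captured); then one or more of a digit (lazy), then one or more of the literal 'k' (lazy); then the literal 'bld', then one or more of a non-digit (lazy) (non-capturing group).
`re.match` won't scan ahead — the pattern has to work from the very first character.
The match spans [0:12] → '5cv93kkkbldd'.
Captured: group 1 = '5cv'.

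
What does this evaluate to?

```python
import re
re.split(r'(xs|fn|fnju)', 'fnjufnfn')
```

Alternation isn't longest-match — the leftmost alternative that fits at this position is chosen.
`re.split` interleaves the captured-group text with the surrounding fragments.

['', 'fn', 'ju', 'fn', '', 'fn', '']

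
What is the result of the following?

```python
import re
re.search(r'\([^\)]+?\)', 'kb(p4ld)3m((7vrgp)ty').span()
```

The match spans [2:8] → '(p4ld)'.

(2, 8)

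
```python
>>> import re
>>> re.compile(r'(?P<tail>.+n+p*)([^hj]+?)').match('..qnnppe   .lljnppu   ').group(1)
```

'..qnnppe   .lljnpp'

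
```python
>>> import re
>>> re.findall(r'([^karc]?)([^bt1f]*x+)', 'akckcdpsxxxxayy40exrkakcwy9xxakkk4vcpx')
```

[('', 'akckcdpsxxxxayy40exrkakcwy9xxakkk4vcpx')]

The pattern matches optionally any character except [karc] (captured); then zero or more of any character except [bt1f], then one or more of a literal 'x' (captured).
Walking the string: at [0:38] match 'akckcdpsxxxxayy40exrkakcwy9xxakkk4vcpx', groups = ('', 'akckcdpsxxxxayy40exrkakcwy9xxakkk4vcpx').
`findall` packs the 2 group values into a tuple for every match.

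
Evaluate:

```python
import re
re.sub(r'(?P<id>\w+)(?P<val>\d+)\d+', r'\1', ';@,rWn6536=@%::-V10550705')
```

';@,rWn65=@%::-V105507'

The replacement refers to a captured group, so each match is rewritten using its own captured text.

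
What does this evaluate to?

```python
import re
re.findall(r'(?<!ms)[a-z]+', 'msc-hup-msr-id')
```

['msc', 'hup', 'msr', 'id']

A negative assertion filters positions out without eating any characters.
Since nothing is captured, `findall` lists the 4 matched substrings directly.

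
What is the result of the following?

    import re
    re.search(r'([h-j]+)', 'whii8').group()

The pattern matches one or more of a character in [h-j] (captured).
`re.search` scans for the first position where the pattern succeeds.
The match spans [1:4] → 'hii'.
Captured: group 1 = 'hii'.

'hii'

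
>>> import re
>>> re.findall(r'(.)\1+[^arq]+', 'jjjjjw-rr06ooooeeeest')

`\1` is not a pattern — it's the concrete string captured by group 1, re-applied verbatim.
Scanning left to right: at [0:7] match 'jjjjjw-', group 1 = 'j'; at [7:21] match 'rr06ooooeeeest', group 1 = 'r'.
With a single group, `findall` returns only what that group captured — 2 items.

['j', 'r']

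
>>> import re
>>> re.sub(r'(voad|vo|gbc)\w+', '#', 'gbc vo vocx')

Matches: at [7:11] → 'vocx'.
Each match is replaced by '#'.

'gbc vo #'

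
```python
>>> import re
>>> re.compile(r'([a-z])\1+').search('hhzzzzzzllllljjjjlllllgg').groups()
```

The backreference `\1` re-matches whatever the first group consumed, character for character.
`search` walks the string left to right and returns the first match it finds.
The match spans [0:2] → 'hh'.
Captured: group 1 = 'h'.

('h',)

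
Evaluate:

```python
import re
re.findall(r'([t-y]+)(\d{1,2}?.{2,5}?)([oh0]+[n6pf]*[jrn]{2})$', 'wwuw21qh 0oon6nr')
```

[('wwuw', '21qh ', '0oon6nr')]

This matches one or more of a character in [t-y] (captured); then 1 to 2 of a digit (lazy), then 2 to 5 of any character (lazy) (captured); then one or more of one of [oh0], then zero or more of one of [n6pf], then exactly 2 of one of [jrn] (captured); then anchored at the end.
A `+?`/`*?`/`{m,n}?` starts at its minimum and grows only as far as needed for what follows to match.
Scanning left to right: at [0:16] match 'wwuw21qh 0oon6nr', groups = ('wwuw', '21qh ', '0oon6nr').
Multiple groups make `findall` return tuples — one 3-tuple for the one match.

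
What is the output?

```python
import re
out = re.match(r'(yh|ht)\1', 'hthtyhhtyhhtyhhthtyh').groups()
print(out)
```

The match spans [0:4] → 'htht'.
Captured: group 1 = 'ht'.

('ht',)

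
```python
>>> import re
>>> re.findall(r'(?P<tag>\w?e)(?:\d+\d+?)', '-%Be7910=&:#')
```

['Be']

Pattern: optionally a word character, then the literal 'e' (captured as 'tag'); then one or more of a digit, then one or more of a digit (lazy) (non-capturing group).
`findall` collects group 1 from the one match (1 total).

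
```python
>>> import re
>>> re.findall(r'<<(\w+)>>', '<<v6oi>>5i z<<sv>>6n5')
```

Matches: at [0:8] match '<<v6oi>>', group 1 = 'v6oi'; at [12:18] match '<<sv>>', group 1 = 'sv'.
Because there's exactly one group, `findall` drops the full match and keeps group 1 from each hit.

['v6oi', 'sv']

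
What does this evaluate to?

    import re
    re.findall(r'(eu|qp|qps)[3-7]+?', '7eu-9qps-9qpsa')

Because there's exactly one group, `findall` drops the full match and keeps group 1 from each hit.
Nothing in the string satisfies the pattern, so the list is empty.

[]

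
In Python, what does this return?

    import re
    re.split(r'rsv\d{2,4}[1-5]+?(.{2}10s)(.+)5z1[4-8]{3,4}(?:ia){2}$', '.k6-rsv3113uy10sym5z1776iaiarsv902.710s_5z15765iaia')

['.k6-', 'uy10s', 'ym5z1776iaiarsv902.710s_', '']

With a capturing group present, the delimiter's captured portion is kept in the result list.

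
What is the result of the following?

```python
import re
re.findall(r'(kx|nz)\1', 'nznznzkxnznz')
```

['nz', 'nz']

After group 1 captures some text, `\1` only succeeds where that same text appears again.
Scanning left to right: at [0:4] match 'nznz', group 1 = 'nz'; at [8:12] match 'nznz', group 1 = 'nz'.
`findall` collects group 1 from each match (2 total).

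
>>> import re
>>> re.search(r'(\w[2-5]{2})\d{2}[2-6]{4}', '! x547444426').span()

(2, 11)

The pattern matches a word character, then exactly 2 of a character in [2-5] (captured); then exactly 2 of a digit, then exactly 4 of a character in [2-6].
`re.search` tries every starting position until one works.
The match spans [2:11] → 'x54744442'.
Captured: group 1 = 'x54'.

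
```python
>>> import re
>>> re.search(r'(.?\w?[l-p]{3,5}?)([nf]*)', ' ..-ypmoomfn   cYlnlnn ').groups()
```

('-ypmo', '')

The pattern matches optionally any character, then optionally a word character, then 3 to 5 of a character in [l-p] (lazy) (captured); then zero or more of one of [nf] (captured).
`re.search` scans for the first position where the pattern succeeds.
The match spans [3:8] → '-ypmo'.
Captured: group 1 = '-ypmo', group 2 = ''.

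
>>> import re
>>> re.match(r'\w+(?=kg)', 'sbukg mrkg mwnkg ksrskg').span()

The lookaround is zero-width — it requires the adjacent text to match without consuming it, so the asserted text isn't part of the match.
`match` is anchored at position 0; if the pattern doesn't fit there, it returns None.
The match spans [0:3] → 'sbu'.

(0, 3)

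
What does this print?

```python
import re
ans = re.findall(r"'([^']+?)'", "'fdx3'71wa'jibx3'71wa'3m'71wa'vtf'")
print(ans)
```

['fdx3', 'jibx3', '3m', 'vtf']

One capturing group, so `findall` returns just the captured substring from each match — 4 in all.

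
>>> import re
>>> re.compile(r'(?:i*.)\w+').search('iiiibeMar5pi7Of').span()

(0, 15)

The match spans [0:15] → 'iiiibeMar5pi7Of'.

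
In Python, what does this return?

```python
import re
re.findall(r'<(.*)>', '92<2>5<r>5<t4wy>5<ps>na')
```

['2>5<r>5<t4wy>5<ps']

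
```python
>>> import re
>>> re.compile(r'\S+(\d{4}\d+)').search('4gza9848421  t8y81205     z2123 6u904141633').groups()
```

The pattern matches one or more of a non-whitespace character; then exactly 4 of a digit, then one or more of a digit (captured).
Unlike `match`, `search` isn't anchored — it looks for the pattern anywhere in the string.
The match spans [0:11] → '4gza9848421'.
Captured: group 1 = '48421'.

('48421',)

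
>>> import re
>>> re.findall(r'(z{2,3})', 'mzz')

['zz']

This matches 2 to 3 of a literal 'z' (captured).
Scanning left to right: at [1:3] match 'zz', group 1 = 'zz'.
Because there's exactly one group, `findall` drops the full match and keeps group 1 from the one hit.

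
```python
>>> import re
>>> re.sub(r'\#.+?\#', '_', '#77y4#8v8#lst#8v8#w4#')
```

The `?` after the quantifier makes it lazy — it takes as little as possible before letting the rest of the pattern try.
Matches: at [0:6] → '#77y4#'; at [9:14] → '#lst#'; at [17:21] → '#w4#'.
Each match is replaced by '_'.

'_8v8_8v8_'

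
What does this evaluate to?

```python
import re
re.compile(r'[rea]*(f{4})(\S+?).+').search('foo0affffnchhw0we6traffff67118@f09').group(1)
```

The match spans [4:34] → 'affffnchhw0we6traffff67118@f09'.
Captured: group 1 = 'ffff', group 2 = 'n'.

'ffff'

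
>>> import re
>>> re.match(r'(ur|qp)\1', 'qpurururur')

None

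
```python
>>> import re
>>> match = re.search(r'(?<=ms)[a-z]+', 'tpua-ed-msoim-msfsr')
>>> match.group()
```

'oim'

The positive lookaround only admits positions where the adjacent text matches; those characters stay outside the span.
`re.search` scans for the first position where the pattern succeeds.
The match spans [10:13] → 'oim'.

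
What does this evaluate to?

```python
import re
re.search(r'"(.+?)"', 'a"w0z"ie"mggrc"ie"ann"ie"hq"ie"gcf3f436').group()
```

'"w0z"'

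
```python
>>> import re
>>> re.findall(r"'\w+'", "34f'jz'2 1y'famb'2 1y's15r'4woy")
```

["'jz'", "'famb'", "'s15r'"]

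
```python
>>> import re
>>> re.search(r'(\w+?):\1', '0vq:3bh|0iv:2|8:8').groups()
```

('8',)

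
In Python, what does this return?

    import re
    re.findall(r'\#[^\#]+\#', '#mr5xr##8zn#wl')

Scanning left to right: at [0:7] → '#mr5xr#'; at [7:12] → '#8zn#'.
With no groups in the pattern, `findall` gives back each whole match — 2 here.

['#mr5xr#', '#8zn#']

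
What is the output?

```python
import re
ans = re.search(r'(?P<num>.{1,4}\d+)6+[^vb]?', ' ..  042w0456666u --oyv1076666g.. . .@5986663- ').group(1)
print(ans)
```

The pattern matches 1 to 4 of any character, then one or more of a digit (captured as 'num'); then one or more of a literal '6', then optionally any character except [vb].
`re.search` tries every starting position until one works.
The match spans [5:17] → '042w0456666u'.
Captured: group 1 = '042w045666'.

042w045666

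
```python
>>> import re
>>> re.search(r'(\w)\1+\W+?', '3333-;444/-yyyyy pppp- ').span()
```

(0, 5)

`\1` is not a pattern — it's the concrete string captured by group 1, re-applied verbatim.
The match spans [0:5] → '3333-'.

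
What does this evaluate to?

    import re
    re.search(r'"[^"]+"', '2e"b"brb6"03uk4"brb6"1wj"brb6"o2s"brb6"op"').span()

(2, 5)

The match spans [2:5] → '"b"'.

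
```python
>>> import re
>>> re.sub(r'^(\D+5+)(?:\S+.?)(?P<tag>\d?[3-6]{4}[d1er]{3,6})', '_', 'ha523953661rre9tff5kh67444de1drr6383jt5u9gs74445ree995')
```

The pattern matches anchored at the start of the string; then one or more of a non-digit, then one or more of the literal '5' (captured); then one or more of a non-whitespace character, then optionally any character (non-capturing group); then optionally a digit, then exactly 4 of a character in [3-6], then 3 to 6 of one of [d1er] (captured as 'tag').
Matches: at [0:51] → 'ha523953661rre9tff5kh67444de1drr6383jt5u9gs74445ree'.
Each match is replaced by '_'.

'_995'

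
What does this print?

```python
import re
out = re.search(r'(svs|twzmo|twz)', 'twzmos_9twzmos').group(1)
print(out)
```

The match spans [0:5] → 'twzmo'.
Captured: group 1 = 'twzmo'.

twzmo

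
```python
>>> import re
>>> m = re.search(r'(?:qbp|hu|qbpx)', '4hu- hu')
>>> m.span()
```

The match spans [1:3] → 'hu'.

(1, 3)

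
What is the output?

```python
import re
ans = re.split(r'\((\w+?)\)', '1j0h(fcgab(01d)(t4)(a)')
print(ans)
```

['1j0h(fcgab', '01d', '', 't4', '', 'a', '']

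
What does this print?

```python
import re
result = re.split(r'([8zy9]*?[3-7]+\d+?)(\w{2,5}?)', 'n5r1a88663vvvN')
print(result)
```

The pattern matches zero or more of one of [8zy9] (lazy), then one or more of a character in [3-7], then one or more of a digit (lazy) (captured); then 2 to 5 of a word character (lazy) (captured).
The group in the pattern means `split` returns the separators' captures alongside the pieces.

['n5r1a', '88663', 'vv', 'vN']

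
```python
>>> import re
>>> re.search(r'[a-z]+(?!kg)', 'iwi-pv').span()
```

`(?!…)`/`(?<!…)` only lets a position through if the neighbouring text does NOT match; no characters are consumed.
The match spans [0:3] → 'iwi'.

(0, 3)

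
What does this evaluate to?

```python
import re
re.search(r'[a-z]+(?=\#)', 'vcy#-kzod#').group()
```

'vcy'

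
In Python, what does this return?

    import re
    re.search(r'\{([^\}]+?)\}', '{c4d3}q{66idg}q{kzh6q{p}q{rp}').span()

(0, 6)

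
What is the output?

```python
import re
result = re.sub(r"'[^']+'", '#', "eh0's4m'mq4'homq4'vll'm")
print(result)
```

eh0#mq4#vll'm

Matches: at [3:8] → "'s4m'"; at [11:18] → "'homq4'".
Every occurrence is swapped for '#'.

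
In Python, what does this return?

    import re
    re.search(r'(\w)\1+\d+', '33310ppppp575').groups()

`\1` is not a pattern — it's the concrete string captured by group 1, re-applied verbatim.
Unlike `match`, `search` isn't anchored — it looks for the pattern anywhere in the string.
The match spans [0:5] → '33310'.
Captured: group 1 = '3'.

('3',)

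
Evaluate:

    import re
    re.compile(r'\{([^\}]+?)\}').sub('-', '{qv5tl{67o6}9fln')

Matches: at [0:12] → '{qv5tl{67o6}'.
Every occurrence is swapped for '-'.

'-9fln'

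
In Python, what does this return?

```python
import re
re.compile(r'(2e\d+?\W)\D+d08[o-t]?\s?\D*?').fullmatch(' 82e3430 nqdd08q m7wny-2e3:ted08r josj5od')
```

`re.fullmatch` is like wrapping the pattern in `^…$` (in single-line mode).
Here the string isn't matched end-to-end, so the call returns None.

None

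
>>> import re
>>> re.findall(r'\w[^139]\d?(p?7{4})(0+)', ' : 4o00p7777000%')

[('p7777', '000')]

2 groups means the one result is a tuple of 2 captured strings — 1 here.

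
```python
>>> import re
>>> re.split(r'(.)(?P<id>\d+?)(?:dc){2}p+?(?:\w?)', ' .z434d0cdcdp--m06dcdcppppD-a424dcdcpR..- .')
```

Pattern: any character (captured); then one or more of a digit (lazy) (captured as 'id'); then the literal 'dc' repeated 2 times, then one or more of a literal 'p' (lazy); then optionally a word character (non-capturing group).
Because the quantifier is non-greedy, it stops expanding at the earliest point where the rest of the pattern can succeed.
Matches to split on: at [15:24] → 'm06dcdcpp'; at [28:38] → 'a424dcdcpR'.
Because the pattern has a capturing group, `split` also inserts each captured text between the pieces.

[' .z434d0cdcdp--', 'm', '06', 'ppD-', 'a', '424', '..- .']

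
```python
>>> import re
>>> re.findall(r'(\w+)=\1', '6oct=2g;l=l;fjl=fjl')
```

The backreference `\1` re-matches whatever the first group consumed, character for character.
Scanning left to right: at [8:11] match 'l=l', group 1 = 'l'; at [12:19] match 'fjl=fjl', group 1 = 'fjl'.
With a single group, `findall` returns only what that group captured — 2 items.

['l', 'fjl']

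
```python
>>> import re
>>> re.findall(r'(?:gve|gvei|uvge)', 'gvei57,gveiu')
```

['gve', 'gve']

`|` is ordered: at each position the engine commits to the first alternative that works.
Walking the string: at [0:3] → 'gve'; at [7:10] → 'gve'.
`findall` yields the raw match text (2 of them) because the pattern has no groups.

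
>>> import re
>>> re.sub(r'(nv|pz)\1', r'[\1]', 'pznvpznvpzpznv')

'pznvpznv[pz]nv'

The backreference `\1` re-matches whatever the first group consumed, character for character.
The replacement refers to a captured group, so each match is rewritten using its own captured text.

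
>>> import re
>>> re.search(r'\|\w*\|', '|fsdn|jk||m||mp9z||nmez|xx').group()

The match spans [0:6] → '|fsdn|'.

'|fsdn|'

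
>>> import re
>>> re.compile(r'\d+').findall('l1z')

Pattern: one or more of a digit.
Walking the string: at [1:2] → '1'.
With no groups in the pattern, `findall` gives back each whole match — 1 here.

['1']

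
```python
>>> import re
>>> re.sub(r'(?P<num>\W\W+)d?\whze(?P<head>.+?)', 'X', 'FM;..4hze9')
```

'FMX'

Each match is replaced by 'X'.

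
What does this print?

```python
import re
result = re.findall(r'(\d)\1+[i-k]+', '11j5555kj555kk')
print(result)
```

The backreference `\1` re-matches whatever the first group consumed, character for character.
One capturing group, so `findall` returns just the captured substring from each match — 3 in all.

['1', '5', '5']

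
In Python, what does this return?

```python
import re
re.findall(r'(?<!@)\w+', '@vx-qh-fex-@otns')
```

['x', 'qh', 'fex', 'tns']

Because the assertion is negative and zero-width, positions next to the forbidden text are skipped.
Scanning left to right: at [2:3] → 'x'; at [4:6] → 'qh'; at [7:10] → 'fex'; at [13:16] → 'tns'.
No capturing groups, so `findall` returns the 4 full match strings.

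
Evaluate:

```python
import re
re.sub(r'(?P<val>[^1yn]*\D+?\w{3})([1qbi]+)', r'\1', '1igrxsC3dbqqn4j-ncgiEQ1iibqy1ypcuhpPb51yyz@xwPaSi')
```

'1igrxsC3dbn4j-ncgiEQy1ypcuhpP51yyz@xwPaS'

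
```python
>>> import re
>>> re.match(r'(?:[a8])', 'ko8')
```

None

`re.match` only tries the pattern at the start of the string.
Here position 0 doesn't satisfy it, so the call returns None.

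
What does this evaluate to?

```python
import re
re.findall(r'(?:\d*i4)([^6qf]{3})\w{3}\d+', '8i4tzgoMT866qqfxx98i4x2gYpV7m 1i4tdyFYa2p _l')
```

['tzg', 'x2g', 'tdy']

The pattern matches zero or more of a digit, then the literal 'i4' (non-capturing group); then exactly 3 of any character except [6qf] (captured); then exactly 3 of a word character, then one or more of a digit.
Scanning left to right: at [0:12] match '8i4tzgoMT866', group 1 = 'tzg'; at [17:28] match '98i4x2gYpV7', group 1 = 'x2g'; at [30:40] match '1i4tdyFYa2', group 1 = 'tdy'.
With a single group, `findall` returns only what that group captured — 3 items.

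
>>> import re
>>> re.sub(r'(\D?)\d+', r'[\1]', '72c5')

'[][c]'

The replacement refers to a captured group, so each match is rewritten using its own captured text.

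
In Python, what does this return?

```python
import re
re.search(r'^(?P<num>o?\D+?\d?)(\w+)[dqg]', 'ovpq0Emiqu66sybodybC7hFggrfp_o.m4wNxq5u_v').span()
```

The pattern matches anchored at the start of the string; then optionally a literal 'o', then one or more of a non-digit (lazy), then optionally a digit (captured as 'num'); then one or more of a word character (captured); then one of [dqg].
`re.search` scans for the first position where the pattern succeeds.
The match spans [0:25] → 'ovpq0Emiqu66sybodybC7hFgg'.
Captured: group 1 = 'ov', group 2 = 'pq0Emiqu66sybodybC7hFg'.

(0, 25)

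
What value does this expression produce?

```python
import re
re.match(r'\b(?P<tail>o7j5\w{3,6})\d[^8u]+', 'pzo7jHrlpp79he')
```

`re.match` won't scan ahead — the pattern has to work from the very first character.
Here the pattern fails at index 0, so the call returns None.

None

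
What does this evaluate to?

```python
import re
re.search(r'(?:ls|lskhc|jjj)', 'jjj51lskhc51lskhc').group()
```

Unlike `match`, `search` isn't anchored — it looks for the pattern anywhere in the string.
The match spans [0:3] → 'jjj'.

'jjj'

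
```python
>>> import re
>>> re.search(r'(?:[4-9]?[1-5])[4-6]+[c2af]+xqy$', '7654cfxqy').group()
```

This matches optionally a character in [4-9], then a character in [1-5] (non-capturing group); then one or more of a character in [4-6]; then one or more of one of [c2af], then the literal 'xqy'; then anchored at the end.
Unlike `match`, `search` isn't anchored — it looks for the pattern anywhere in the string.
The match spans [1:9] → '654cfxqy'.

'654cfxqy'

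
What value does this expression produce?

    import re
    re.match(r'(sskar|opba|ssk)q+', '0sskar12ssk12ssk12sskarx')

None

`re.match` won't scan ahead — the pattern has to work from the very first character.
Here position 0 doesn't satisfy it, so the call returns None.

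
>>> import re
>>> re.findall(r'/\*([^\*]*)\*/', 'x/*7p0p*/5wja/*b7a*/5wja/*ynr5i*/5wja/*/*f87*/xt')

['7p0p', 'b7a', 'ynr5i', 'f87']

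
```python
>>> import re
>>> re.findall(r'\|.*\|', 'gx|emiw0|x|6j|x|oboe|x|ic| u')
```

Matches: at [2:26] → '|emiw0|x|6j|x|oboe|x|ic|'.
No capturing groups, so `findall` returns the 1 full match string.

['|emiw0|x|6j|x|oboe|x|ic|']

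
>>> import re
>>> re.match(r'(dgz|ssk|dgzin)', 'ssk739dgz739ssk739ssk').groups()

The match spans [0:3] → 'ssk'.
Captured: group 1 = 'ssk'.

('ssk',)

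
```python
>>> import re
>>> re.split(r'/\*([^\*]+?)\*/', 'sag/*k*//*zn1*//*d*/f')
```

Matches to split on: at [3:8] → '/*k*/'; at [8:15] → '/*zn1*/'; at [15:20] → '/*d*/'.
The group in the pattern means `split` returns the separators' captures alongside the pieces.

['sag', 'k', '', 'zn1', '', 'd', 'f']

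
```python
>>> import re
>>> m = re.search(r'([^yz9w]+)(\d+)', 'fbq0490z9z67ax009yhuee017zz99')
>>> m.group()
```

'fbq0490'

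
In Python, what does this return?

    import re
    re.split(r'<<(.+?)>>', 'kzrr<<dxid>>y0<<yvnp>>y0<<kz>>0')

['kzrr', 'dxid', 'y0', 'yvnp', 'y0', 'kz', '0']

With the lazy modifier that quantifier settles for the fewest repetitions that let the rest of the pattern succeed (the atoms after it are unaffected and can still be greedy).
Matches to split on: at [4:12] → '<<dxid>>'; at [14:22] → '<<yvnp>>'; at [24:30] → '<<kz>>'.
The group in the pattern means `split` returns the separators' captures alongside the pieces.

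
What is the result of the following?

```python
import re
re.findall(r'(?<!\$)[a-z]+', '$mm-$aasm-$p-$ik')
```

The negative lookaround is zero-width — it rules out positions where the adjacent text would match, without consuming anything.
Matches: at [2:3] → 'm'; at [6:9] → 'asm'; at [15:16] → 'k'.
With no groups in the pattern, `findall` gives back each whole match — 3 here.

['m', 'asm', 'k']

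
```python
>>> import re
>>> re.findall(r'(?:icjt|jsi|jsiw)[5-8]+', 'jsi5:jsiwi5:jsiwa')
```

['jsi5']

Walking the string: at [0:4] → 'jsi5'.
Since nothing is captured, `findall` lists the 1 matched substring directly.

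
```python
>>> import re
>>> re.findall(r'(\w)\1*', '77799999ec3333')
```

['7', '9', 'e', 'c', '3']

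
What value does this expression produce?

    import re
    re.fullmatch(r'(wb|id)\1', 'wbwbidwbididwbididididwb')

None

`fullmatch` succeeds only if the pattern covers the string from start to end.
Here there's no way to consume every character, so the call returns None.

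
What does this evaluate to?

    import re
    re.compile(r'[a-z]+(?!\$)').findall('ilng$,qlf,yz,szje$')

['iln', 'qlf', 'yz', 'szj']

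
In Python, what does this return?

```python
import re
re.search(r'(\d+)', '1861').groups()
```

Pattern: one or more of a digit (captured).
`re.search` scans for the first position where the pattern succeeds.
The match spans [0:4] → '1861'.
Captured: group 1 = '1861'.

('1861',)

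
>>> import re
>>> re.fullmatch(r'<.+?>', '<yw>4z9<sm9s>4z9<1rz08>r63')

None

`fullmatch` succeeds only if the pattern covers the string from start to end.
Here the string isn't matched end-to-end, so the call returns None.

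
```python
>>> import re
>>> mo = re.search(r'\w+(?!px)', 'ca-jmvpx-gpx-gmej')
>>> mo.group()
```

The negative lookahead/lookbehind blocks any match where the forbidden context is present.
`re.search` scans for the first position where the pattern succeeds.
The match spans [0:2] → 'ca'.

'ca'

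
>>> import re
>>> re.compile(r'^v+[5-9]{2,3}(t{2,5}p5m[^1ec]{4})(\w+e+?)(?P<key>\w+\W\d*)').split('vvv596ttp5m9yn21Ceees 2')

['', 'ttp5m9yn2', '1Ceee', 's 2', '']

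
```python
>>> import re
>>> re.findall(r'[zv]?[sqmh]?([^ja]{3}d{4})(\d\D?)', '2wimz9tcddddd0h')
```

The pattern matches optionally one of [zv], then optionally one of [sqmh]; then exactly 3 of any character except [ja], then exactly 4 of the literal 'd' (captured); then a digit, then optionally a non-digit (captured).
Walking the string: at [6:15] match 'tcddddd0h', groups = ('tcddddd', '0h').
With 2 capturing groups, `findall` returns a 2-tuple per match.

[('tcddddd', '0h')]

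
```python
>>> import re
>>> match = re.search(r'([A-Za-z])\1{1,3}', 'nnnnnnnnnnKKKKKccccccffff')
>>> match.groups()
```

After group 1 captures some text, `\1` only succeeds where that same text appears again.
`re.search` scans for the first position where the pattern succeeds.
The match spans [0:4] → 'nnnn'.
Captured: group 1 = 'n'.

('n',)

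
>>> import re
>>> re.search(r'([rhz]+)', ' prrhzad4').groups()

('rrhz',)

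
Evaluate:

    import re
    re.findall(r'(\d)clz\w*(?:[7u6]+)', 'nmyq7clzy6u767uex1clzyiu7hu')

`findall` collects group 1 from the one match (1 total).

['7']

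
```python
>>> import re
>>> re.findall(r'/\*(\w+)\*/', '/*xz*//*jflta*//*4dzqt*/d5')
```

['xz', 'jflta', '4dzqt']

Because there's exactly one group, `findall` drops the full match and keeps group 1 from each hit.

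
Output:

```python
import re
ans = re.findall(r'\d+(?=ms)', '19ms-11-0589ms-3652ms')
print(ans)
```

The positive lookaround only admits positions where the adjacent text matches; those characters stay outside the span.
Walking the string: at [0:2] → '19'; at [8:12] → '0589'; at [15:19] → '3652'.
`findall` yields the raw match text (3 of them) because the pattern has no groups.

['19', '0589', '3652']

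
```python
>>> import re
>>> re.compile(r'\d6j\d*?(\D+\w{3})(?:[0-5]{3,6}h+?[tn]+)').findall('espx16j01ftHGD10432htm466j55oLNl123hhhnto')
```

With a single group, `findall` returns only what that group captured — 2 items.

['ftHGD10', 'oLNl']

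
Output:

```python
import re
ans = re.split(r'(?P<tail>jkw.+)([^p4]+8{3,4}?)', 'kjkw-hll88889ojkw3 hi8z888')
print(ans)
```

Pattern: the literal 'jkw', then one or more of any character (captured as 'tail'); then one or more of any character except [p4], then 3 to 4 of a literal '8' (lazy) (captured).
With a capturing group present, the delimiter's captured portion is kept in the result list.

['k', 'jkw-hll88889ojkw3 hi8', 'z888', '']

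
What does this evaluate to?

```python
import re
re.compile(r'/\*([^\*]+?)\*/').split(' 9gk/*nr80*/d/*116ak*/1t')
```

Matches to split on: at [4:12] → '/*nr80*/'; at [13:22] → '/*116ak*/'.
The group in the pattern means `split` returns the separators' captures alongside the pieces.

[' 9gk', 'nr80', 'd', '116ak', '1t']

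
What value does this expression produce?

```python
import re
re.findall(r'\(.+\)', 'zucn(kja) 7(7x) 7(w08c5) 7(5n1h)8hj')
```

['(kja) 7(7x) 7(w08c5) 7(5n1h)']

Scanning left to right: at [4:32] → '(kja) 7(7x) 7(w08c5) 7(5n1h)'.
`findall` yields the raw match text (1 of them) because the pattern has no groups.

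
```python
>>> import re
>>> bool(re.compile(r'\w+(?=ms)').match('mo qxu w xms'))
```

The lookaround is zero-width — it requires the adjacent text to match without consuming it, so the asserted text isn't part of the match.
`re.match` only tries the pattern at the start of the string.
Here position 0 doesn't satisfy it, so the call returns None, and `bool(None)` is False.

False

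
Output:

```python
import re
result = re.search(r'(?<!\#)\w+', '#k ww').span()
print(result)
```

A negative assertion filters positions out without eating any characters.
Unlike `match`, `search` isn't anchored — it looks for the pattern anywhere in the string.
The match spans [3:5] → 'ww'.

(3, 5)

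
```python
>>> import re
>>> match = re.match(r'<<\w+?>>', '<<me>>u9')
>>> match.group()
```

'<<me>>'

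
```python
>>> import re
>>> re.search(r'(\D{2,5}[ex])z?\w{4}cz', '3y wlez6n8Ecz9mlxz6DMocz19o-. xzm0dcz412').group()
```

The match spans [1:13] → 'y wlez6n8Ecz'.

'y wlez6n8Ecz'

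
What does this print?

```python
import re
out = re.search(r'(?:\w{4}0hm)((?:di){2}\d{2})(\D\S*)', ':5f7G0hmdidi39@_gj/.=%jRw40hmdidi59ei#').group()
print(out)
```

5f7G0hmdidi39@_gj/.=%jRw40hmdidi59ei#

The pattern matches exactly 4 of a word character, then the literal '0hm' (non-capturing group); then the literal 'di' repeated 2 times, then exactly 2 of a digit (captured); then a non-digit, then zero or more of a non-whitespace character (captured).
`search` walks the string left to right and returns the first match it finds.
The match spans [1:38] → '5f7G0hmdidi39@_gj/.=%jRw40hmdidi59ei#'.
Captured: group 1 = 'didi39', group 2 = '@_gj/.=%jRw40hmdidi59ei#'.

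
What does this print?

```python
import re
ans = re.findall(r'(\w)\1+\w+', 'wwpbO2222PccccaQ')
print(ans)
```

A backreference is literal: `\1` must see the identical characters the first group matched.
Walking the string: at [0:16] match 'wwpbO2222PccccaQ', group 1 = 'w'.
`findall` collects group 1 from the one match (1 total).

['w']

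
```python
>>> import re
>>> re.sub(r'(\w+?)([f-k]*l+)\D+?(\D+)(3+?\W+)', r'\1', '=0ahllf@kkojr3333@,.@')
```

This matches one or more of a word character (lazy) (captured); then zero or more of a character in [f-k], then one or more of a literal 'l' (captured); then one or more of a non-digit (lazy); then one or more of a non-digit (captured); then one or more of the literal '3' (lazy), then one or more of a non-word character (captured).
A `+?`/`*?`/`{m,n}?` starts at its minimum and grows only as far as needed for what follows to match.
Matches: at [1:21] → '0ahllf@kkojr3333@,.@'.
`\1` in the replacement pulls in group 1's text for each match.

'=0a'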